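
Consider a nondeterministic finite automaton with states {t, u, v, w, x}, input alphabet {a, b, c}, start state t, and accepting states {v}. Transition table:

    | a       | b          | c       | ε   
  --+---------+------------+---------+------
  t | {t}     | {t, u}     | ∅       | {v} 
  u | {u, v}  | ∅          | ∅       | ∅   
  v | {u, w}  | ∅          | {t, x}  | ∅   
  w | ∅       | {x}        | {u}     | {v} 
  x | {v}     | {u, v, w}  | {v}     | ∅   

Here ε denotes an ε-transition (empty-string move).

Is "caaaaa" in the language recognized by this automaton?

Start: ε-closure({t}) = {t, v}.
Read 'c': t→∅, v→{t, x}; union {t, x}; ε-closure = {t, v, x}.
Read 'a': t→{t}, v→{u, w}, x→{v}; now {t, u, v, w}.
Read 'a': t→{t}, u→{u, v}, v→{u, w}, w→∅; now {t, u, v, w}.
Read 'a': t→{t}, u→{u, v}, v→{u, w}, w→∅; now {t, u, v, w}.
Read 'a': t→{t}, u→{u, v}, v→{u, w}, w→∅; now {t, u, v, w}.
Read 'a': t→{t}, u→{u, v}, v→{u, w}, w→∅; now {t, u, v, w}.
The final set {t, u, v, w} contains the accepting state v.

Yes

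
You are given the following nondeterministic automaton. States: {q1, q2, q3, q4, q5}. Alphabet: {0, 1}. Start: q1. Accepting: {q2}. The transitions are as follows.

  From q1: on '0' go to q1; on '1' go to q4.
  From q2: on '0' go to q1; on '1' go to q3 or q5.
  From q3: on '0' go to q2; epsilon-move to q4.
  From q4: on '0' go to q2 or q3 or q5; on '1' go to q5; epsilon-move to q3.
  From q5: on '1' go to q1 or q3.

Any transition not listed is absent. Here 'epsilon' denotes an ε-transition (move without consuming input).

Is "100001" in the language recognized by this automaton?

No

Start in {q1}.
Read '1': {q1} → {q3, q4}.
Read '0': {q3, q4} → {q2, q3, q4, q5}.
Read '0': {q2, q3, q4, q5} → {q1, q2, q3, q4, q5}.
Read '0': {q1, q2, q3, q4, q5} → {q1, q2, q3, q4, q5}.
Read '0': {q1, q2, q3, q4, q5} → {q1, q2, q3, q4, q5}.
Read '1': {q1, q2, q3, q4, q5} → {q1, q3, q4, q5}.
The final set {q1, q3, q4, q5} contains no accepting state.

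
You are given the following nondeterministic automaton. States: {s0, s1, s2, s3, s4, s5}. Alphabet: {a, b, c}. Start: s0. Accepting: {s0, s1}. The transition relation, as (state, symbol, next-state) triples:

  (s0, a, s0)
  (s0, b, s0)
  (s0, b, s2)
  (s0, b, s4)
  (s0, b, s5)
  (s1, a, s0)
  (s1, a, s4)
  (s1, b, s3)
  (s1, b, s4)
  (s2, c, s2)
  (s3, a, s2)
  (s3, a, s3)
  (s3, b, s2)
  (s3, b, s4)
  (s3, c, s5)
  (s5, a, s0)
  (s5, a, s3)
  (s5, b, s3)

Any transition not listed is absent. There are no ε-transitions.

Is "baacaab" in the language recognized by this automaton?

Start in {s0}.
Read 'b': s0→{s0, s2, s4, s5}; now {s0, s2, s4, s5}.
Read 'a': s0→{s0}, s2→∅, s4→∅, s5→{s0, s3}; now {s0, s3}.
Read 'a': s0→{s0}, s3→{s2, s3}; now {s0, s2, s3}.
Read 'c': s0→∅, s2→{s2}, s3→{s5}; now {s2, s5}.
Read 'a': s2→∅, s5→{s0, s3}; now {s0, s3}.
Read 'a': s0→{s0}, s3→{s2, s3}; now {s0, s2, s3}.
Read 'b': s0→{s0, s2, s4, s5}, s2→∅, s3→{s2, s4}; now {s0, s2, s4, s5}.
The final set {s0, s2, s4, s5} contains the accepting state s0.

Yes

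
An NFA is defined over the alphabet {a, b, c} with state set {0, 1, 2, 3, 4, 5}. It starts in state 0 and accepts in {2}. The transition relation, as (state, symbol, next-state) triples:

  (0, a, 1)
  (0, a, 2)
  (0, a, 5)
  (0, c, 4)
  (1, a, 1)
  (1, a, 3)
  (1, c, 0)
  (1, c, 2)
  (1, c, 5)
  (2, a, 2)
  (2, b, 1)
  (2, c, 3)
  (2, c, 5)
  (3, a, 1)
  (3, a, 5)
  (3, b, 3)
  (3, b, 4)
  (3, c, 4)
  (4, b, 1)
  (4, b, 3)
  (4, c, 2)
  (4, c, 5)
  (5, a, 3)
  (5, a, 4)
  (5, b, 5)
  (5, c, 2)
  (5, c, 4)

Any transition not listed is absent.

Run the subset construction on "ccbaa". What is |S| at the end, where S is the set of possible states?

3

Start in {0}.
Read 'c': 0→{4}; now {4}.
Read 'c': 4→{2, 5}; now {2, 5}.
Read 'b': 2→{1}, 5→{5}; now {1, 5}.
Read 'a': 1→{1, 3}, 5→{3, 4}; now {1, 3, 4}.
Read 'a': 1→{1, 3}, 3→{1, 5}, 4→∅; now {1, 3, 5}.
That set has 3 states.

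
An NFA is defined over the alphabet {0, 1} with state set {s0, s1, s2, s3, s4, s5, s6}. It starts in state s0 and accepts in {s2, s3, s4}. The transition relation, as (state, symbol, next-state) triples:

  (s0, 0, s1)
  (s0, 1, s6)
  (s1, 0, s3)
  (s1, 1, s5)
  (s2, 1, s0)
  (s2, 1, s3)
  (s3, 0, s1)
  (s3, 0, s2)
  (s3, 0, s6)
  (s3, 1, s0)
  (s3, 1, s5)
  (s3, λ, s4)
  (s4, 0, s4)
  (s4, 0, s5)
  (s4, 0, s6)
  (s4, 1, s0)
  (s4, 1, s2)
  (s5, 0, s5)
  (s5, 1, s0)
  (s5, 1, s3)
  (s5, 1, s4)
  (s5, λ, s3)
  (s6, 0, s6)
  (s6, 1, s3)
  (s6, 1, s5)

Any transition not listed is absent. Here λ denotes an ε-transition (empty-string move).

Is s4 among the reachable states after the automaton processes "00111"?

Start in {s0}.
Read '0': {s0} → {s1}.
Read '0': {s1} → {s3, s4}.
Read '1': {s3, s4} → {s0, s2, s3, s4, s5}.
Read '1': {s0, s2, s3, s4, s5} → {s0, s2, s3, s4, s5, s6}.
Read '1': {s0, s2, s3, s4, s5, s6} → {s0, s2, s3, s4, s5, s6}.
State s4 is in {s0, s2, s3, s4, s5, s6}.

Yes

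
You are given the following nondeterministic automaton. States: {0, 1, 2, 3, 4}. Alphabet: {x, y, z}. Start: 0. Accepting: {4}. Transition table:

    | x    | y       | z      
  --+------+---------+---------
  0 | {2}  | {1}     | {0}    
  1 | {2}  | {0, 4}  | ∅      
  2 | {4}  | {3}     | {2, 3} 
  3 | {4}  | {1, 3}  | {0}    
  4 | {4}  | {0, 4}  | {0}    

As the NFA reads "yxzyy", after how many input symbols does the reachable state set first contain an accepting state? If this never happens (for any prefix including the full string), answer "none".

Start in {0}.
Read 'y': {0} → {1}.
Read 'x': {1} → {2}.
Read 'z': {2} → {2, 3}.
Read 'y': {2, 3} → {1, 3}.
Read 'y': {1, 3} → {0, 1, 3, 4}.
None of the earlier sets intersect F, but {0, 1, 3, 4} does.

5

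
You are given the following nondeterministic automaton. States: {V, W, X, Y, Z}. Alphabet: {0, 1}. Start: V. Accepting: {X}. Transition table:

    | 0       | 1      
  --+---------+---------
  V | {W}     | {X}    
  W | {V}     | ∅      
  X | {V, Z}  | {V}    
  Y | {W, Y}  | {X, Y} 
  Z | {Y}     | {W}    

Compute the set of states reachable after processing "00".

{V}

Start in {V}.
Read '0': {V} → {W}.
Read '0': {W} → {V}.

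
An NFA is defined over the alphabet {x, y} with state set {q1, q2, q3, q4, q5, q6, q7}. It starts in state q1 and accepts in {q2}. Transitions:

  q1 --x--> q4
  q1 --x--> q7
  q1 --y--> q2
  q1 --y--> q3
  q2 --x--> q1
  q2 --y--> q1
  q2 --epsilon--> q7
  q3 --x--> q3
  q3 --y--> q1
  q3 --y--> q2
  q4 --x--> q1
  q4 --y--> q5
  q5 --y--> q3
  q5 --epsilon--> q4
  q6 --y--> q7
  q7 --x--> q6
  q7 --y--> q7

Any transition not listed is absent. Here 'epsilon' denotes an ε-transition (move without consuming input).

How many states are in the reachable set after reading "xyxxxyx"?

Start in {q1}.
Read 'x': {q1} → {q4, q7}.
Read 'y': {q4, q7} → {q4, q5, q7}.
Read 'x': {q4, q5, q7} → {q1, q6}.
Read 'x': {q1, q6} → {q4, q7}.
Read 'x': {q4, q7} → {q1, q6}.
Read 'y': {q1, q6} → {q2, q3, q7}.
Read 'x': {q2, q3, q7} → {q1, q3, q6}.
That set has 3 states.

3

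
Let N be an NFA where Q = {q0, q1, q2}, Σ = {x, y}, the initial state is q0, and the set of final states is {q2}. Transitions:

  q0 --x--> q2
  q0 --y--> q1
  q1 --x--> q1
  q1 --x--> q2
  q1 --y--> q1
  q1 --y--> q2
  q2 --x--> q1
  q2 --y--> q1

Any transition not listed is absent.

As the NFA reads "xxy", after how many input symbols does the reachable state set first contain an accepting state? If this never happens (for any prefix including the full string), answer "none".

1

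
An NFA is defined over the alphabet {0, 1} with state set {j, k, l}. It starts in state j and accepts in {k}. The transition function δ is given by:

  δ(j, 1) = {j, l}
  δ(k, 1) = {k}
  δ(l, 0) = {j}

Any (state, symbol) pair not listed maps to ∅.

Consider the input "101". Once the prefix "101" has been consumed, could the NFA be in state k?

No

Start in {j}.
Read '1': j→{j, l}; now {j, l}.
Read '0': j→∅, l→{j}; now {j}.
Read '1': j→{j, l}; now {j, l}.
State k is not in {j, l}.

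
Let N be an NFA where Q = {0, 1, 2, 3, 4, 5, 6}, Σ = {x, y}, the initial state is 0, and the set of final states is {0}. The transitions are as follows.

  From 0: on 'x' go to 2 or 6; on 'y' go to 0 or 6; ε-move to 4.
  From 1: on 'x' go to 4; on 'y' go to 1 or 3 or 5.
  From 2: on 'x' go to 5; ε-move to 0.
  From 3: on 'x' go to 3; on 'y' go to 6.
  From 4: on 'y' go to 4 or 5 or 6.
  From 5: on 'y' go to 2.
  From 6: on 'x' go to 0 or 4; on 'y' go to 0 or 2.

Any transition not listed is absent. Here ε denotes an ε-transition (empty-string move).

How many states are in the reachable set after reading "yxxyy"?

5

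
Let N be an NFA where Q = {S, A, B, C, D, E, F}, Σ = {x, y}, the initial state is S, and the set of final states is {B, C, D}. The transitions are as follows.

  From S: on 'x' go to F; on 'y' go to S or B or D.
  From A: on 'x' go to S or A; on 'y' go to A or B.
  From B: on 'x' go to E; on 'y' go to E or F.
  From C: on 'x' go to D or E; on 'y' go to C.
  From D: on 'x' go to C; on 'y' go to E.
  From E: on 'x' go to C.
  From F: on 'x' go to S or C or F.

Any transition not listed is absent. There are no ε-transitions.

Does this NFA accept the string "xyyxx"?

No

Start in {S}.
Read 'x': S→{F}; now {F}.
Read 'y': F→∅; now ∅.
The set is empty and remains empty for the remaining 3 symbols.
The final set ∅ contains no accepting state.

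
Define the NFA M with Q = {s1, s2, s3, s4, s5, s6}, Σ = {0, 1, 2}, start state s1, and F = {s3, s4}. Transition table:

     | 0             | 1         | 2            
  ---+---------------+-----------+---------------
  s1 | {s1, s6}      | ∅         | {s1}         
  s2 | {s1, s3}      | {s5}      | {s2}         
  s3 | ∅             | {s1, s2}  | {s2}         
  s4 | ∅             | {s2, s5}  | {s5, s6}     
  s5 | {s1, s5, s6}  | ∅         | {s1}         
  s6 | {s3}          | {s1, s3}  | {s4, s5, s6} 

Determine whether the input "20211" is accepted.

No

Start in {s1}.
Read '2': s1→{s1}; now {s1}.
Read '0': s1→{s1, s6}; now {s1, s6}.
Read '2': s1→{s1}, s6→{s4, s5, s6}; now {s1, s4, s5, s6}.
Read '1': s1→∅, s4→{s2, s5}, s5→∅, s6→{s1, s3}; now {s1, s2, s3, s5}.
Read '1': s1→∅, s2→{s5}, s3→{s1, s2}, s5→∅; now {s1, s2, s5}.
The final set {s1, s2, s5} contains no accepting state.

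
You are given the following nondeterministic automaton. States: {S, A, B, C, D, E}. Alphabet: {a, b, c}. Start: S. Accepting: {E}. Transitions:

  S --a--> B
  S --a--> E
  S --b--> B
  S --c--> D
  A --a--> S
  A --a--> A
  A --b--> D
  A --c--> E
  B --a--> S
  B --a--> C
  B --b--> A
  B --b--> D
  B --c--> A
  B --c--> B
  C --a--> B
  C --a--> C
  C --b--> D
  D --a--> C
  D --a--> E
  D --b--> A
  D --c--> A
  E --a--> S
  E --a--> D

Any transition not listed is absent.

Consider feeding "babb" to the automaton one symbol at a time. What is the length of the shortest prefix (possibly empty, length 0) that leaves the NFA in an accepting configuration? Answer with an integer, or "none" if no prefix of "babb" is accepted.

Start in {S}.
Read 'b': S→{B}; now {B}.
Read 'a': B→{S, C}; now {S, C}.
Read 'b': S→{B}, C→{D}; now {B, D}.
Read 'b': B→{A, D}, D→{A}; now {A, D}.
No reachable set along the way intersects F.

none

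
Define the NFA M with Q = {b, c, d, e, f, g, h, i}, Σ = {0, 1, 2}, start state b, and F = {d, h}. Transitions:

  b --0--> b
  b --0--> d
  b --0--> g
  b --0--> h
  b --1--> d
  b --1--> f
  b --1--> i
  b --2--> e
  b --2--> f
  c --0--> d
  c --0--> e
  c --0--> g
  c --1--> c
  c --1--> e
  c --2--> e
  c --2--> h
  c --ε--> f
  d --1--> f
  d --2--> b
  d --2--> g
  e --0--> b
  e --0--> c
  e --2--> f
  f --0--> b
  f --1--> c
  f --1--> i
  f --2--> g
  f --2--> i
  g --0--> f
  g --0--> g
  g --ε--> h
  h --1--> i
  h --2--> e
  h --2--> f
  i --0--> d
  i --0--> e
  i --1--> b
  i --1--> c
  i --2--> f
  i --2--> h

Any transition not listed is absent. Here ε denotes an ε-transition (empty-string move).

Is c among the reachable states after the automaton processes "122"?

Start in {b}.
Read '1': {b} → {d, f, i}.
Read '2': {d, f, i} → {b, f, g, h, i}.
Read '2': {b, f, g, h, i} → {e, f, g, h, i}.
State c is not in {e, f, g, h, i}.

No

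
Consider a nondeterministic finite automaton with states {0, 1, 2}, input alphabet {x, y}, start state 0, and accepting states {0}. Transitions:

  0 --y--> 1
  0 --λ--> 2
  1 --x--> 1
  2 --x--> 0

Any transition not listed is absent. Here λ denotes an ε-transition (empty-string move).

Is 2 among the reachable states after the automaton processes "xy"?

No

Start: ε-closure({0}) = {0, 2}.
Read 'x': 0→∅, 2→{0}; union {0}; ε-closure = {0, 2}.
Read 'y': 0→{1}, 2→∅; now {1}.
State 2 is not in {1}.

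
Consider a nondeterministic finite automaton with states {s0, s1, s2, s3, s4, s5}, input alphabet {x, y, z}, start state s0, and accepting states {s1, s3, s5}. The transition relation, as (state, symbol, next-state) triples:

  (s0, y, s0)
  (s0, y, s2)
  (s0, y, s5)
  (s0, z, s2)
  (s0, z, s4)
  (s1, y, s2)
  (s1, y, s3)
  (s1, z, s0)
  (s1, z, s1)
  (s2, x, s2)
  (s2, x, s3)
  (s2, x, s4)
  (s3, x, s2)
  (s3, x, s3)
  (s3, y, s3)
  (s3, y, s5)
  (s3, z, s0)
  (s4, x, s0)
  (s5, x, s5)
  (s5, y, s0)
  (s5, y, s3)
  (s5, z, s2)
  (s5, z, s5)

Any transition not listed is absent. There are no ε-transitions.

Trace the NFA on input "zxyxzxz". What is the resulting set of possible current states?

{s0, s2, s5}

Start in {s0}.
Read 'z': s0→{s2, s4}; now {s2, s4}.
Read 'x': s2→{s2, s3, s4}, s4→{s0}; now {s0, s2, s3, s4}.
Read 'y': s0→{s0, s2, s5}, s2→∅, s3→{s3, s5}, s4→∅; now {s0, s2, s3, s5}.
Read 'x': s0→∅, s2→{s2, s3, s4}, s3→{s2, s3}, s5→{s5}; now {s2, s3, s4, s5}.
Read 'z': s2→∅, s3→{s0}, s4→∅, s5→{s2, s5}; now {s0, s2, s5}.
Read 'x': s0→∅, s2→{s2, s3, s4}, s5→{s5}; now {s2, s3, s4, s5}.
Read 'z': s2→∅, s3→{s0}, s4→∅, s5→{s2, s5}; now {s0, s2, s5}.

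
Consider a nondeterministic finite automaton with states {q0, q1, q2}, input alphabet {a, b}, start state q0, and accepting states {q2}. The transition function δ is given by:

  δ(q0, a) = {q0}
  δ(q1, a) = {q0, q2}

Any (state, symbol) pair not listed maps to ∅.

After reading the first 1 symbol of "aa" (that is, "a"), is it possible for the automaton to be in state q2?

Start in {q0}.
Read 'a': {q0} → {q0}.
State q2 is not in {q0}.

No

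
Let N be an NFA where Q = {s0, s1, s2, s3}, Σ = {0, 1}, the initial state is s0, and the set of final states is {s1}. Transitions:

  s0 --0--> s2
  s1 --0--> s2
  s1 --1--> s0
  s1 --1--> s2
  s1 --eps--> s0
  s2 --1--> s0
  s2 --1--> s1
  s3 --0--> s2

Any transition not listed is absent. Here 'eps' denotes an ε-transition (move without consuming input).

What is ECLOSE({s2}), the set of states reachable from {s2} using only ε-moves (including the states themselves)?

{s2}

Begin with {s2}.
No ε-moves leave this set, so the closure equals the set itself.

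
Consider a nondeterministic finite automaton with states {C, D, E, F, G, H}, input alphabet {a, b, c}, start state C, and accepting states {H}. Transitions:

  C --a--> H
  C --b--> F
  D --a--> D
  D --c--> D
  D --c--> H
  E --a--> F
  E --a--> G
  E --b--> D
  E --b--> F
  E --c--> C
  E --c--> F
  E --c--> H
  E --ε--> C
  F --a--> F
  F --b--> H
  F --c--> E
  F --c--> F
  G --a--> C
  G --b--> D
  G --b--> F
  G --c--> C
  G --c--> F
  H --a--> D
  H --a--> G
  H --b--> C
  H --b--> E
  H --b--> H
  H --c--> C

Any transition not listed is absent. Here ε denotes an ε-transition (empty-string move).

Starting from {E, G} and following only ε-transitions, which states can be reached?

{C, E, G}

Begin with {E, G}.
ε-move E → C; add C.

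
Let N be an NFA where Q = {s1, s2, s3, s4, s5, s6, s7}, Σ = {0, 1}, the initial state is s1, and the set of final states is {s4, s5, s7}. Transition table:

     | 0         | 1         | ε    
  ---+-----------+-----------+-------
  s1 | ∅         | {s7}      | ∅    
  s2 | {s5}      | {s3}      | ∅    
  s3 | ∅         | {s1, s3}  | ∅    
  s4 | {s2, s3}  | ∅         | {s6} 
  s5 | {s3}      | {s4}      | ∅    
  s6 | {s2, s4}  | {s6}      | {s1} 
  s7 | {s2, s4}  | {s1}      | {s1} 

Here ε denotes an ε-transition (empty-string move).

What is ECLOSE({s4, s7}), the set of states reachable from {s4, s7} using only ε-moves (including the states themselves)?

{s1, s4, s6, s7}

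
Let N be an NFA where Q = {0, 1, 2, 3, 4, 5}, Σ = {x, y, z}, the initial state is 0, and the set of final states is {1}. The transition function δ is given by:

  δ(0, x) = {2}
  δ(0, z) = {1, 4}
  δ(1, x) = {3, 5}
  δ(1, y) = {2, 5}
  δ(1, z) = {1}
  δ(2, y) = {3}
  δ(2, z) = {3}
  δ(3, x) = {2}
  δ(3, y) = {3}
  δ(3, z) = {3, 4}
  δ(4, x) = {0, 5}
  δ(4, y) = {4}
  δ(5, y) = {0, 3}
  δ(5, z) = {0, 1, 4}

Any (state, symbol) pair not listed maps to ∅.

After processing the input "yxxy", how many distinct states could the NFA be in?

0

Start in {0}.
Read 'y': 0→∅; now ∅.
The set is empty and remains empty for the remaining 3 symbols.
That set has 0 states.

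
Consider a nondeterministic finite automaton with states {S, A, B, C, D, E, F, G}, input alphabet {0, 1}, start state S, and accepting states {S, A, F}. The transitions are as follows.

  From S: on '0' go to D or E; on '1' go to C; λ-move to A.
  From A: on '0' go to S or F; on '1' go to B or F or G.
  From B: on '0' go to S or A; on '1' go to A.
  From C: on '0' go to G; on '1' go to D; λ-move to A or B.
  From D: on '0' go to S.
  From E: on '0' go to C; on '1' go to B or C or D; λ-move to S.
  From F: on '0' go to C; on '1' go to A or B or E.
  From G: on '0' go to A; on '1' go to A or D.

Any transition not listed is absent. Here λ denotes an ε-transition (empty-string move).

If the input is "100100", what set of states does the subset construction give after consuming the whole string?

Start: ε-closure({S}) = {S, A}.
Read '1': S→{C}, A→{B, F, G}; union {B, C, F, G}; ε-closure = {A, B, C, F, G}.
Read '0': A→{S, F}, B→{S, A}, C→{G}, F→{C}, G→{A}; union {S, A, C, F, G}; ε-closure = {S, A, B, C, F, G}.
Read '0': S→{D, E}, A→{S, F}, B→{S, A}, C→{G}, F→{C}, G→{A}; union {S, A, C, D, E, F, G}; ε-closure = {S, A, B, C, D, E, F, G}.
Read '1': S→{C}, A→{B, F, G}, B→{A}, C→{D}, D→∅, E→{B, C, D}, F→{A, B, E}, G→{A, D}; union {A, B, C, D, E, F, G}; ε-closure = {S, A, B, C, D, E, F, G}.
Read '0': S→{D, E}, A→{S, F}, B→{S, A}, C→{G}, D→{S}, E→{C}, F→{C}, G→{A}; union {S, A, C, D, E, F, G}; ε-closure = {S, A, B, C, D, E, F, G}.
Read '0': S→{D, E}, A→{S, F}, B→{S, A}, C→{G}, D→{S}, E→{C}, F→{C}, G→{A}; union {S, A, C, D, E, F, G}; ε-closure = {S, A, B, C, D, E, F, G}.

{S, A, B, C, D, E, F, G}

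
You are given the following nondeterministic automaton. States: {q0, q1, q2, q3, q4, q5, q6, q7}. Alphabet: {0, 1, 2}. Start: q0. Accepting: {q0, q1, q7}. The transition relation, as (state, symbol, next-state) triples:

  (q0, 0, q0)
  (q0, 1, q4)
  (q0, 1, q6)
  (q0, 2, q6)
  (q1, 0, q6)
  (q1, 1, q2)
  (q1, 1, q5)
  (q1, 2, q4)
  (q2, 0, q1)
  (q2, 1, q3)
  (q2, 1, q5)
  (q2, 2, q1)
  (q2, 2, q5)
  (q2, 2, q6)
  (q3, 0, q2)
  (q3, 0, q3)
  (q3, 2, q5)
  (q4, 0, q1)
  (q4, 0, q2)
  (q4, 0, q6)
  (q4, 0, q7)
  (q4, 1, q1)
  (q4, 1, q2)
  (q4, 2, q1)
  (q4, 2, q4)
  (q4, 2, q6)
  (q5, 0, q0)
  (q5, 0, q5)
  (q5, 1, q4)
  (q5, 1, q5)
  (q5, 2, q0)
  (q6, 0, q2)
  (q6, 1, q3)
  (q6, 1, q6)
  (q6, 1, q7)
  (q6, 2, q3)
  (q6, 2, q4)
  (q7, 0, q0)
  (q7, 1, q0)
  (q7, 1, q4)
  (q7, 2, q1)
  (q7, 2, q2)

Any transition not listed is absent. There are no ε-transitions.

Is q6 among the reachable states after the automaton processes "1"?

Yes

Start in {q0}.
Read '1': {q0} → {q4, q6}.
State q6 is in {q4, q6}.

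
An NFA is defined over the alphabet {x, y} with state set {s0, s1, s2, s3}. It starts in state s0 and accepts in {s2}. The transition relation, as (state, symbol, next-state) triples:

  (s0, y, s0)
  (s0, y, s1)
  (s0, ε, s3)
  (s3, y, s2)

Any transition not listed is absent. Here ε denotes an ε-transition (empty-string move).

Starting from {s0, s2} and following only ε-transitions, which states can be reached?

{s0, s2, s3}

Begin with {s0, s2}.
ε-move s0 → s3; add s3.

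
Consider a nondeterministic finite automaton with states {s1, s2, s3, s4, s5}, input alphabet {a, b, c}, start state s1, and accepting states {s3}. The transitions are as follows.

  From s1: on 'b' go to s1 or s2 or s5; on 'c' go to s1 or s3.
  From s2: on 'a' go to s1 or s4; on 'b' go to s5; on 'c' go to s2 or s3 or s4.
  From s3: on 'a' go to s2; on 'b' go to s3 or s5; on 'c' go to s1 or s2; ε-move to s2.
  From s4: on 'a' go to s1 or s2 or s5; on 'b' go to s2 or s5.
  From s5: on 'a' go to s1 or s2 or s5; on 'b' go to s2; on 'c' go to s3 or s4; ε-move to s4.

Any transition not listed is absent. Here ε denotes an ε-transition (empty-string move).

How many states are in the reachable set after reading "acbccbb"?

0

Start in {s1}.
Read 'a': {s1} → ∅.
The set is empty and remains empty for the remaining 6 symbols.
That set has 0 states.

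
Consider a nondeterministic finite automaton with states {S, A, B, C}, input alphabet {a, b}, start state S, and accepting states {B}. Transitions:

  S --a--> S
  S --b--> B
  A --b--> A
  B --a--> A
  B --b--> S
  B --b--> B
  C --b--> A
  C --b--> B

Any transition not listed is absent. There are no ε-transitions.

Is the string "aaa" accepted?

Start in {S}.
Read 'a': S→{S}; now {S}.
Read 'a': S→{S}; now {S}.
Read 'a': S→{S}; now {S}.
The final set {S} contains no accepting state.

No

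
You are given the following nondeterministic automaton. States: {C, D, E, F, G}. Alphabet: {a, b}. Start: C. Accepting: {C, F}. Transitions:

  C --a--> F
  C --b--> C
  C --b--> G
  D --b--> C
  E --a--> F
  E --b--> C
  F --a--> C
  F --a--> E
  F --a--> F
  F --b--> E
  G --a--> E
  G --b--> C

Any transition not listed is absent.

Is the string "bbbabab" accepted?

Start in {C}.
Read 'b': C→{C, G}; now {C, G}.
Read 'b': C→{C, G}, G→{C}; now {C, G}.
Read 'b': C→{C, G}, G→{C}; now {C, G}.
Read 'a': C→{F}, G→{E}; now {E, F}.
Read 'b': E→{C}, F→{E}; now {C, E}.
Read 'a': C→{F}, E→{F}; now {F}.
Read 'b': F→{E}; now {E}.
The final set {E} contains no accepting state.

No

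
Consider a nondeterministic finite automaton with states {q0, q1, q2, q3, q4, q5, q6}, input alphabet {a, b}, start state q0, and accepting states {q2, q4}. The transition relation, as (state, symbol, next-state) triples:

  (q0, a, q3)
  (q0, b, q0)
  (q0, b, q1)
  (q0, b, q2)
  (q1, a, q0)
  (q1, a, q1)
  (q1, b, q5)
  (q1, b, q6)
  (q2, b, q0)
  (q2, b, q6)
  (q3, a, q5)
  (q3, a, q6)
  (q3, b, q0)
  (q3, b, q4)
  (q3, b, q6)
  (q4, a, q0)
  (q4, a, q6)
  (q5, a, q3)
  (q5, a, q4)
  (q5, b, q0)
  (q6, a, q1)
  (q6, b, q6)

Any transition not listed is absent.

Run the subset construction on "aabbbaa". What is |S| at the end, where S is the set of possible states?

5

Start in {q0}.
Read 'a': {q0} → {q3}.
Read 'a': {q3} → {q5, q6}.
Read 'b': {q5, q6} → {q0, q6}.
Read 'b': {q0, q6} → {q0, q1, q2, q6}.
Read 'b': {q0, q1, q2, q6} → {q0, q1, q2, q5, q6}.
Read 'a': {q0, q1, q2, q5, q6} → {q0, q1, q3, q4}.
Read 'a': {q0, q1, q3, q4} → {q0, q1, q3, q5, q6}.
That set has 5 states.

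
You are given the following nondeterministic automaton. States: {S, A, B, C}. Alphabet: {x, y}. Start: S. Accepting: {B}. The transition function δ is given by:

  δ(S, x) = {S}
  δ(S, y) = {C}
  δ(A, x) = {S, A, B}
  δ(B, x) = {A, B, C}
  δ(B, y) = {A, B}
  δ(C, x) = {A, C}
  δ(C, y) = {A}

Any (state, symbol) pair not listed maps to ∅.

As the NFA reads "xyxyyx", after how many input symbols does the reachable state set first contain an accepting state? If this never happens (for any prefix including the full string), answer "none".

Start in {S}.
Read 'x': {S} → {S}.
Read 'y': {S} → {C}.
Read 'x': {C} → {A, C}.
Read 'y': {A, C} → {A}.
Read 'y': {A} → ∅.
The set is empty and remains empty for the remaining 1 symbol.
No reachable set along the way intersects F.

none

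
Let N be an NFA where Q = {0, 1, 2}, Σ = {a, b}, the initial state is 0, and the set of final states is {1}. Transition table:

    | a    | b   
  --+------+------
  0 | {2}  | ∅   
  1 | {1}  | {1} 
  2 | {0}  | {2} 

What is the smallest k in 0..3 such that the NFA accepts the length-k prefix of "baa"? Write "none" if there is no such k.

none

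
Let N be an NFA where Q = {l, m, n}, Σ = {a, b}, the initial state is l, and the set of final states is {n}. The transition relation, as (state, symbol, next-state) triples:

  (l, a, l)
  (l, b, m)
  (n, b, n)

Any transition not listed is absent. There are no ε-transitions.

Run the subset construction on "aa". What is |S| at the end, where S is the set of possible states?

Start in {l}.
Read 'a': l→{l}; now {l}.
Read 'a': l→{l}; now {l}.
That set has 1 state.

1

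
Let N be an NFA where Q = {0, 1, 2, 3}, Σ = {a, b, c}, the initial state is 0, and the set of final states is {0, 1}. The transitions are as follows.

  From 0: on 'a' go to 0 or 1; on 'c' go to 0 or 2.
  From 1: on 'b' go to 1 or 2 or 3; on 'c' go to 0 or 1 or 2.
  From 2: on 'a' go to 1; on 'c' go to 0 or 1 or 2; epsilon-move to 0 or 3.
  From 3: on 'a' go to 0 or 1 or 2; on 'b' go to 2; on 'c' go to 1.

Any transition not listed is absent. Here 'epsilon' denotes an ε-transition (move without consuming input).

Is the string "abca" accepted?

Start in {0}.
Read 'a': 0→{0, 1}; now {0, 1}.
Read 'b': 0→∅, 1→{1, 2, 3}; union {1, 2, 3}; ε-closure = {0, 1, 2, 3}.
Read 'c': 0→{0, 2}, 1→{0, 1, 2}, 2→{0, 1, 2}, 3→{1}; union {0, 1, 2}; ε-closure = {0, 1, 2, 3}.
Read 'a': 0→{0, 1}, 1→∅, 2→{1}, 3→{0, 1, 2}; union {0, 1, 2}; ε-closure = {0, 1, 2, 3}.
The final set {0, 1, 2, 3} contains the accepting states 0, 1.

Yes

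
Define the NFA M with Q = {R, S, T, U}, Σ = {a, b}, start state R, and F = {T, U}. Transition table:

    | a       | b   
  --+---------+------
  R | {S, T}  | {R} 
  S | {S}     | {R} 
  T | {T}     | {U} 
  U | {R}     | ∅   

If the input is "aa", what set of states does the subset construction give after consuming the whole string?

Start in {R}.
Read 'a': R→{S, T}; now {S, T}.
Read 'a': S→{S}, T→{T}; now {S, T}.

{S, T}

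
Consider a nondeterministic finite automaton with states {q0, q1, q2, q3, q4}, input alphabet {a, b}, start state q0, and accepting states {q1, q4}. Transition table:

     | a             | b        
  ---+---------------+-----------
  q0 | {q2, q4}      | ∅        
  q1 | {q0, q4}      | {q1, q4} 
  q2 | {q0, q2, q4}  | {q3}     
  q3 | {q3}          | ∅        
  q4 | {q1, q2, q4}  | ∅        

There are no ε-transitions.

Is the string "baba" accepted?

Start in {q0}.
Read 'b': {q0} → ∅.
The set is empty and remains empty for the remaining 3 symbols.
The final set ∅ contains no accepting state.

No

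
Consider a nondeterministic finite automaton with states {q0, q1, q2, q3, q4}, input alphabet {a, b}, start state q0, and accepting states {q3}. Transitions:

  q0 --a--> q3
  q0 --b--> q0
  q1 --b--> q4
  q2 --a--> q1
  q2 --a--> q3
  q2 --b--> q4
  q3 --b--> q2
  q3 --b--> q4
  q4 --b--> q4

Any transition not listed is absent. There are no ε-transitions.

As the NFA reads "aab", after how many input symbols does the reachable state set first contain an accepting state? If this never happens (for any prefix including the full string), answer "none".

Start in {q0}.
Read 'a': {q0} → {q3}.
None of the earlier sets intersect F, but {q3} does.

1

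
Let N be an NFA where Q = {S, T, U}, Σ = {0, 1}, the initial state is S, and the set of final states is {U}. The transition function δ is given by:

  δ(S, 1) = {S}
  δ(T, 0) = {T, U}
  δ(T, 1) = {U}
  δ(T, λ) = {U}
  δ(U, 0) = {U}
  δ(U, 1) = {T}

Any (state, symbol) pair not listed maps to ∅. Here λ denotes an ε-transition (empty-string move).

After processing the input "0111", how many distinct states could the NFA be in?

Start in {S}.
Read '0': {S} → ∅.
The set is empty and remains empty for the remaining 3 symbols.
That set has 0 states.

0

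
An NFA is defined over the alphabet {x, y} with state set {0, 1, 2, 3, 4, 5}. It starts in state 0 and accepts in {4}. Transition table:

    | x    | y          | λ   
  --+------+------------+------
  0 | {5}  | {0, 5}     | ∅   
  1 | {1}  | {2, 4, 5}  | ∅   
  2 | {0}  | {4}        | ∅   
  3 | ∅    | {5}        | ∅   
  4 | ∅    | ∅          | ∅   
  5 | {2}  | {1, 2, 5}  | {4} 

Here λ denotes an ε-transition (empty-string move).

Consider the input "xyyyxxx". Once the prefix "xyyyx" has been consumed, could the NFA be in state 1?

Yes

Start in {0}.
Read 'x': 0→{5}; union {5}; ε-closure = {4, 5}.
Read 'y': 4→∅, 5→{1, 2, 5}; union {1, 2, 5}; ε-closure = {1, 2, 4, 5}.
Read 'y': 1→{2, 4, 5}, 2→{4}, 4→∅, 5→{1, 2, 5}; now {1, 2, 4, 5}.
Read 'y': 1→{2, 4, 5}, 2→{4}, 4→∅, 5→{1, 2, 5}; now {1, 2, 4, 5}.
Read 'x': 1→{1}, 2→{0}, 4→∅, 5→{2}; now {0, 1, 2}.
State 1 is in {0, 1, 2}.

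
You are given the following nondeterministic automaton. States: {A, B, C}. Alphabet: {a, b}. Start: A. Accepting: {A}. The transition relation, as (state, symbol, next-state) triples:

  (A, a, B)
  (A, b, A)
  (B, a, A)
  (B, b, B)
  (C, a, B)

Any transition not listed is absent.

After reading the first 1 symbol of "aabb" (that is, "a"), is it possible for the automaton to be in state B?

Start in {A}.
Read 'a': {A} → {B}.
State B is in {B}.

Yes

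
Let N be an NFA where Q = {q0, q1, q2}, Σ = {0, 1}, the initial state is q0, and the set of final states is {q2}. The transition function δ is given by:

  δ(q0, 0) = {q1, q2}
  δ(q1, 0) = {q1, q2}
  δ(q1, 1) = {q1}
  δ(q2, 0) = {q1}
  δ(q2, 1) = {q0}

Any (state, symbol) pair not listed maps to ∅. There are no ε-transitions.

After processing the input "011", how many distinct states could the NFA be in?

1

Start in {q0}.
Read '0': q0→{q1, q2}; now {q1, q2}.
Read '1': q1→{q1}, q2→{q0}; now {q0, q1}.
Read '1': q0→∅, q1→{q1}; now {q1}.
That set has 1 state.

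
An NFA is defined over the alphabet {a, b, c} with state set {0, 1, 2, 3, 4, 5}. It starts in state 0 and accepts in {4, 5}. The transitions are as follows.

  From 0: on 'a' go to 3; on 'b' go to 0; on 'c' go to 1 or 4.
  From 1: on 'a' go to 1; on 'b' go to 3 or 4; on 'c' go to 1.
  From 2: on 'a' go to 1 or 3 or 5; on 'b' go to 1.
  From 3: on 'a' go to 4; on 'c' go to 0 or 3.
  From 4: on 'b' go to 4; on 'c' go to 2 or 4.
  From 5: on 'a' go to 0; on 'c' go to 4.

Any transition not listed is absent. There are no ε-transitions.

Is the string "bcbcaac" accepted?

Start in {0}.
Read 'b': {0} → {0}.
Read 'c': {0} → {1, 4}.
Read 'b': {1, 4} → {3, 4}.
Read 'c': {3, 4} → {0, 2, 3, 4}.
Read 'a': {0, 2, 3, 4} → {1, 3, 4, 5}.
Read 'a': {1, 3, 4, 5} → {0, 1, 4}.
Read 'c': {0, 1, 4} → {1, 2, 4}.
The final set {1, 2, 4} contains the accepting state 4.

Yes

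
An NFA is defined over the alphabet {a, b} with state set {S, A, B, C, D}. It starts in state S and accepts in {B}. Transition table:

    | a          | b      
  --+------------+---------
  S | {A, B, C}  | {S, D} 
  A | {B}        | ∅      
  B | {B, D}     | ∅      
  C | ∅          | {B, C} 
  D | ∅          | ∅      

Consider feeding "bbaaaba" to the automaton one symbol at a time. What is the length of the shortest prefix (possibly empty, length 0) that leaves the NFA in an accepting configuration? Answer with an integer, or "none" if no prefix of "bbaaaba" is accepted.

3

Start in {S}.
Read 'b': {S} → {S, D}.
Read 'b': {S, D} → {S, D}.
Read 'a': {S, D} → {A, B, C}.
None of the earlier sets intersect F, but {A, B, C} does.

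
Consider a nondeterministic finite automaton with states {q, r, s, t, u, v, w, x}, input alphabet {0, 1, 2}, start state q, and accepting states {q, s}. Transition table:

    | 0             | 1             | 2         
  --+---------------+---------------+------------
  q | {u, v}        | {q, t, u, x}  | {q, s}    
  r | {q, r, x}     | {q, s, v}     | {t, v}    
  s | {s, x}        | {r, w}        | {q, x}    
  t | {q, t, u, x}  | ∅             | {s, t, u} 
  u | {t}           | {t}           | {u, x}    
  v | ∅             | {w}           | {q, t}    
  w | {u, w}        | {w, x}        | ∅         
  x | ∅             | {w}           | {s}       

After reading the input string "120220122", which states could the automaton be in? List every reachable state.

{q, s, t, u, x}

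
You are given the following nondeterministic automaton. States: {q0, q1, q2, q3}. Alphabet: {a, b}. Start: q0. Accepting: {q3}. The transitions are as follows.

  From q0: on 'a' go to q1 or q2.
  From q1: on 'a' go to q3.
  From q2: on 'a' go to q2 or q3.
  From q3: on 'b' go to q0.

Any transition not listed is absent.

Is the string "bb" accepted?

Start in {q0}.
Read 'b': {q0} → ∅.
The set is empty and remains empty for the remaining 1 symbol.
The final set ∅ contains no accepting state.

No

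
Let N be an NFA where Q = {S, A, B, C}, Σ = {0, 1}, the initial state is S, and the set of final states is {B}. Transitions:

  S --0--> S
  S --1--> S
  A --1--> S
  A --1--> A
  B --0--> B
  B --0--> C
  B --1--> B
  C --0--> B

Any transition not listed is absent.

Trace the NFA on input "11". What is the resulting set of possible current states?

Start in {S}.
Read '1': S→{S}; now {S}.
Read '1': S→{S}; now {S}.

{S}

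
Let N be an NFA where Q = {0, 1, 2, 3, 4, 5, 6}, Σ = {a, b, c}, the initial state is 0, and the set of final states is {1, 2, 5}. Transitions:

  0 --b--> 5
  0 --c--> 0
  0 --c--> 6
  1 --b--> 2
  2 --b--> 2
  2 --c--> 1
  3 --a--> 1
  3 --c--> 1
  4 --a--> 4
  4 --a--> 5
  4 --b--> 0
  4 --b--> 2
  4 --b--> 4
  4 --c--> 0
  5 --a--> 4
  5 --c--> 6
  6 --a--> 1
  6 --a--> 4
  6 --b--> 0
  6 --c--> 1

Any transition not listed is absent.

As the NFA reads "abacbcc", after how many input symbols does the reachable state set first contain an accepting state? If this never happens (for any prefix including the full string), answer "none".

none

Start in {0}.
Read 'a': 0→∅; now ∅.
The set is empty and remains empty for the remaining 6 symbols.
No reachable set along the way intersects F.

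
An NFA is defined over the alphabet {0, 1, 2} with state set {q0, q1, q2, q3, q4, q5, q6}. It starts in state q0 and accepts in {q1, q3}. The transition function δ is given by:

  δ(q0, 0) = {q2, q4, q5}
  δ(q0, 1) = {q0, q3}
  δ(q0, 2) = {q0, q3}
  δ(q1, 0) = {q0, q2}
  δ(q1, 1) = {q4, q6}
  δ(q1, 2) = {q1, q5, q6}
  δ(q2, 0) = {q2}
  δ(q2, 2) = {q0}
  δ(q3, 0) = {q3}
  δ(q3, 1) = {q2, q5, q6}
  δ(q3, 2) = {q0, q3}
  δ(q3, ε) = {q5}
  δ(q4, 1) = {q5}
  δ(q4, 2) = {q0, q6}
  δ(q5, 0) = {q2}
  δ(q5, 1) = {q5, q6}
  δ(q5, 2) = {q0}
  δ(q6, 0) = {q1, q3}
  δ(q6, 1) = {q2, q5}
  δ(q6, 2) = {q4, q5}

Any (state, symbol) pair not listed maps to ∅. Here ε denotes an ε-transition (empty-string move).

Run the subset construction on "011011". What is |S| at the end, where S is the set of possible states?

3

Start in {q0}.
Read '0': {q0} → {q2, q4, q5}.
Read '1': {q2, q4, q5} → {q5, q6}.
Read '1': {q5, q6} → {q2, q5, q6}.
Read '0': {q2, q5, q6} → {q1, q2, q3, q5}.
Read '1': {q1, q2, q3, q5} → {q2, q4, q5, q6}.
Read '1': {q2, q4, q5, q6} → {q2, q5, q6}.
That set has 3 states.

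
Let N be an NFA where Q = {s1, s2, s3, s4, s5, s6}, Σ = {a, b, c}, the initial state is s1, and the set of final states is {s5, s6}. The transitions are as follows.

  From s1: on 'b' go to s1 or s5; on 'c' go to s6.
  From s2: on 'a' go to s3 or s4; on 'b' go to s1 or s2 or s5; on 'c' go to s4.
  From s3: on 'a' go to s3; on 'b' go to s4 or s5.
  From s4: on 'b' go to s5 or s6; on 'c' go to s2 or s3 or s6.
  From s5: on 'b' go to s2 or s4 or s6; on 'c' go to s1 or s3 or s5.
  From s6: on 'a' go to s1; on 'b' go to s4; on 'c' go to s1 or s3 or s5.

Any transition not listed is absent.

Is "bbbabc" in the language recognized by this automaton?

Start in {s1}.
Read 'b': s1→{s1, s5}; now {s1, s5}.
Read 'b': s1→{s1, s5}, s5→{s2, s4, s6}; now {s1, s2, s4, s5, s6}.
Read 'b': s1→{s1, s5}, s2→{s1, s2, s5}, s4→{s5, s6}, s5→{s2, s4, s6}, s6→{s4}; now {s1, s2, s4, s5, s6}.
Read 'a': s1→∅, s2→{s3, s4}, s4→∅, s5→∅, s6→{s1}; now {s1, s3, s4}.
Read 'b': s1→{s1, s5}, s3→{s4, s5}, s4→{s5, s6}; now {s1, s4, s5, s6}.
Read 'c': s1→{s6}, s4→{s2, s3, s6}, s5→{s1, s3, s5}, s6→{s1, s3, s5}; now {s1, s2, s3, s5, s6}.
The final set {s1, s2, s3, s5, s6} contains the accepting states s5, s6.

Yes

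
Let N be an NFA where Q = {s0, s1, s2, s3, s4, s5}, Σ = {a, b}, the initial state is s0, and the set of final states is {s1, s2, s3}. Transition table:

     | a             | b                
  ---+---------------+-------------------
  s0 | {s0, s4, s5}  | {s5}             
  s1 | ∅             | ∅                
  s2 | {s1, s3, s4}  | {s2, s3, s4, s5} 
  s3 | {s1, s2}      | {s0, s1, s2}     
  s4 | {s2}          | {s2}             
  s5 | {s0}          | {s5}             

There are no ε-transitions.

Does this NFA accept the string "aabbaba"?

Yes

Start in {s0}.
Read 'a': {s0} → {s0, s4, s5}.
Read 'a': {s0, s4, s5} → {s0, s2, s4, s5}.
Read 'b': {s0, s2, s4, s5} → {s2, s3, s4, s5}.
Read 'b': {s2, s3, s4, s5} → {s0, s1, s2, s3, s4, s5}.
Read 'a': {s0, s1, s2, s3, s4, s5} → {s0, s1, s2, s3, s4, s5}.
Read 'b': {s0, s1, s2, s3, s4, s5} → {s0, s1, s2, s3, s4, s5}.
Read 'a': {s0, s1, s2, s3, s4, s5} → {s0, s1, s2, s3, s4, s5}.
The final set {s0, s1, s2, s3, s4, s5} contains the accepting states s1, s2, s3.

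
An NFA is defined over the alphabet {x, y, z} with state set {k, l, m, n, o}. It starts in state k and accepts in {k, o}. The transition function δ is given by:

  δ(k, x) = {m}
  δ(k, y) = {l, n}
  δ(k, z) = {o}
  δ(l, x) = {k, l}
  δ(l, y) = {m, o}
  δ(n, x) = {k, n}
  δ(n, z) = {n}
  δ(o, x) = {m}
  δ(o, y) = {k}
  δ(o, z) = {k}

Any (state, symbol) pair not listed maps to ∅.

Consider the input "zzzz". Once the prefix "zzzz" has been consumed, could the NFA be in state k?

Yes

Start in {k}.
Read 'z': k→{o}; now {o}.
Read 'z': o→{k}; now {k}.
Read 'z': k→{o}; now {o}.
Read 'z': o→{k}; now {k}.
State k is in {k}.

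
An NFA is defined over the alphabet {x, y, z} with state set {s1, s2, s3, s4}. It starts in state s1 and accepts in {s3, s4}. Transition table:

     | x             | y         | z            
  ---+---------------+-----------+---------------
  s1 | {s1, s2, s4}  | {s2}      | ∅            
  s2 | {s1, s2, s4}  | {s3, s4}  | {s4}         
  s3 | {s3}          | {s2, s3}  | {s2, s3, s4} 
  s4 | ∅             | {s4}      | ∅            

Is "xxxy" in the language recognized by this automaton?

Yes

Start in {s1}.
Read 'x': s1→{s1, s2, s4}; now {s1, s2, s4}.
Read 'x': s1→{s1, s2, s4}, s2→{s1, s2, s4}, s4→∅; now {s1, s2, s4}.
Read 'x': s1→{s1, s2, s4}, s2→{s1, s2, s4}, s4→∅; now {s1, s2, s4}.
Read 'y': s1→{s2}, s2→{s3, s4}, s4→{s4}; now {s2, s3, s4}.
The final set {s2, s3, s4} contains the accepting states s3, s4.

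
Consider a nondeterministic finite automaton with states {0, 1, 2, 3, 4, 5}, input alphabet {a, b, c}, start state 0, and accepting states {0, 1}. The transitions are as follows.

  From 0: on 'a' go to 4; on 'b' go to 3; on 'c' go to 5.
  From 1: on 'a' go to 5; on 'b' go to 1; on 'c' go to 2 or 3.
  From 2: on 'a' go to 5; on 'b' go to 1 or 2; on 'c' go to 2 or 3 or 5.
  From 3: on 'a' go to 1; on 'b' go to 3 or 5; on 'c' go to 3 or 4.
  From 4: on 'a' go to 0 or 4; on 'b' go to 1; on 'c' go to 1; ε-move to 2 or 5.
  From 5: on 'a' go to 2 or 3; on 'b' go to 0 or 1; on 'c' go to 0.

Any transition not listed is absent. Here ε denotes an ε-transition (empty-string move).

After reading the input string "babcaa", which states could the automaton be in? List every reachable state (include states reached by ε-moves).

{2, 3, 5}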